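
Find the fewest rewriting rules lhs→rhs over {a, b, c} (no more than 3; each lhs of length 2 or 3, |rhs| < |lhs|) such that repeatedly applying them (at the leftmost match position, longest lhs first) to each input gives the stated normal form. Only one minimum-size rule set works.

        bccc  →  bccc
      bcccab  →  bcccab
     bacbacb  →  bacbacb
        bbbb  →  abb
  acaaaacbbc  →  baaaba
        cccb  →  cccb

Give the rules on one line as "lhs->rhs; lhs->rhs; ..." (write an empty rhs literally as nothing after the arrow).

aca->ba; bbb->ab; bbc->a

  | bccc
  | bcccab
  | bacbacb
  | bbbb => abb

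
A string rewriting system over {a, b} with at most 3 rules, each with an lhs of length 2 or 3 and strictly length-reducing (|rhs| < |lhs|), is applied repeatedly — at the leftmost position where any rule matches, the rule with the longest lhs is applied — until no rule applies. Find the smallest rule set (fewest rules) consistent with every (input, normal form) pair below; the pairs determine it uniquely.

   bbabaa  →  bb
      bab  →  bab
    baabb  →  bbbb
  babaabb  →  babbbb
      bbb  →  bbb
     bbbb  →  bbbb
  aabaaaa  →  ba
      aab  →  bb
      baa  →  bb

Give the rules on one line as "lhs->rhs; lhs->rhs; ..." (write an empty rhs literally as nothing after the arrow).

aa->b; bba->

  | bbabaa => baa => bb
  | bab
  | baabb => bbbb
  | babaabb => babbbb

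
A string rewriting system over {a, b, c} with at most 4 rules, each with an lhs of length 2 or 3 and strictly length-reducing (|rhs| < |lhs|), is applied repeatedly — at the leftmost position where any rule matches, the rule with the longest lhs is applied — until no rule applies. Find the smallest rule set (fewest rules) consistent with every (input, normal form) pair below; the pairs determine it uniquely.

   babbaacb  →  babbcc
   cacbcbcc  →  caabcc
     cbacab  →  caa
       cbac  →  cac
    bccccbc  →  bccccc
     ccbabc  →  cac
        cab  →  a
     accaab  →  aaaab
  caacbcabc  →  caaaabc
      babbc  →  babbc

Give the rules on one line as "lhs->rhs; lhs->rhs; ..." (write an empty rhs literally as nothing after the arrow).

  | babbaacb => babbccb => babbcc
  | cacbcbcc => caccbcc => caabcc
  | cbacab => cacab => caa
  | cbac => cac

acc->aa; baa->bc; cab->a; cb->c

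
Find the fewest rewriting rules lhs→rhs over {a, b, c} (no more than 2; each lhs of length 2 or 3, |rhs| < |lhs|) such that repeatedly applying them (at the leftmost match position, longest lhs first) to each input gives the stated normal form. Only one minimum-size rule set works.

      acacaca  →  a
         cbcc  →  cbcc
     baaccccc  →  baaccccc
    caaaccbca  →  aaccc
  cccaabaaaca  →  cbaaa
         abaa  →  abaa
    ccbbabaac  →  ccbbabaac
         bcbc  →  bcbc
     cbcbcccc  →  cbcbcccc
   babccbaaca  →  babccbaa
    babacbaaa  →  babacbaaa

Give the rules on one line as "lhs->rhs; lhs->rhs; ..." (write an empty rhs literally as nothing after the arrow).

bca->c; ca->

  | acacaca => acaca => aca => a
  | cbcc
  | baaccccc
  | caaaccbca => aaccbca => aaccc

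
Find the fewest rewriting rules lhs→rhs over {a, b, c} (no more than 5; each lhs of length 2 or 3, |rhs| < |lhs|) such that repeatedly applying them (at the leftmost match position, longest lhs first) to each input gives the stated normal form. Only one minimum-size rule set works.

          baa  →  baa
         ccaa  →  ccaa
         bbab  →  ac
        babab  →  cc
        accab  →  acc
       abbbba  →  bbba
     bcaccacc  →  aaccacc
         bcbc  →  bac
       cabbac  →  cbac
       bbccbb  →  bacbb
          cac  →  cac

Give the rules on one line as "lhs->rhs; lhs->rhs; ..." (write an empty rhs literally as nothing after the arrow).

  | baa
  | ccaa
  | bbab => bcc => ac
  | babab => ccab => cc

ab->; bab->cc; bc->a; bcb->ba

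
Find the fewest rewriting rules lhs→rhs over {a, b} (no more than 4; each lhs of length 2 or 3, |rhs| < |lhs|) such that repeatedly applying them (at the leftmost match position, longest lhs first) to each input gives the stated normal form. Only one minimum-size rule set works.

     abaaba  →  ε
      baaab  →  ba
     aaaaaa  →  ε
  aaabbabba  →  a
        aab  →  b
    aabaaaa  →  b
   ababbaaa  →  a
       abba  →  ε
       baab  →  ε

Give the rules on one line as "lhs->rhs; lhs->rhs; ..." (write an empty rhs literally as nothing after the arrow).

  | abaaba => aaaba => aba => aa => ε
  | baaab => bab => ba
  | aaaaaa => aaaa => aa => ε
  | aaabbabba => abbabba => ababba => aabba => bba => a

aa->; ab->a; bb->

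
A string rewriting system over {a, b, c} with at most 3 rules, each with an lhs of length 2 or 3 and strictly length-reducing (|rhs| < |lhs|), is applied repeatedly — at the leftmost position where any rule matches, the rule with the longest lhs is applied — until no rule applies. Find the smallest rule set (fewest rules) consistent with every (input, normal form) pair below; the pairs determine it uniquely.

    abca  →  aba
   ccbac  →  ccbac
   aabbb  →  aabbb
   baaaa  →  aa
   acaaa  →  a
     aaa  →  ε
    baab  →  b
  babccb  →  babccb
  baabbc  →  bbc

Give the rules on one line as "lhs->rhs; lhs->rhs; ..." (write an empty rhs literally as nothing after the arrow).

aaa->; baa->; ca->a

  | abca => aba
  | ccbac
  | aabbb
  | baaaa => aa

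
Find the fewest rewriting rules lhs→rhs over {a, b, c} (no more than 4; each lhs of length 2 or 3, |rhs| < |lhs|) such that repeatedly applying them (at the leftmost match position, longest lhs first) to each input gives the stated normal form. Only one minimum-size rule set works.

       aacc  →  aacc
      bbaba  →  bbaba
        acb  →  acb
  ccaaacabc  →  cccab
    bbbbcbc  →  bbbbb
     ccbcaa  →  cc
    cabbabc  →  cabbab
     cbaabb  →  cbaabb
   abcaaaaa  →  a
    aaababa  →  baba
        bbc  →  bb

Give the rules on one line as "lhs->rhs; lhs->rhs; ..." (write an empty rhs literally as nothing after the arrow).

  | aacc
  | bbaba
  | acb
  | ccaaacabc => cccabc => cccab

aaa->; bc->b; bca->aa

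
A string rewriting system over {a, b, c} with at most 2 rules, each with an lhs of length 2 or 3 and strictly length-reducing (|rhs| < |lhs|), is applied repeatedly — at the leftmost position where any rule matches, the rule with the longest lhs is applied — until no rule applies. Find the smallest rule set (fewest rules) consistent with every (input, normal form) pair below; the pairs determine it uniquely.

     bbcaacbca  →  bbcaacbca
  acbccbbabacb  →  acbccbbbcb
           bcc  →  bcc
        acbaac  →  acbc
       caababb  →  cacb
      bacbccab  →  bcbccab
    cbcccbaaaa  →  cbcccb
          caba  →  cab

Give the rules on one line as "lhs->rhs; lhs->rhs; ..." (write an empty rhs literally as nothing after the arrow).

  | bbcaacbca
  | acbccbbabacb => acbccbbbacb => acbccbbbcb
  | bcc
  | acbaac => acbac => acbc

abb->c; ba->b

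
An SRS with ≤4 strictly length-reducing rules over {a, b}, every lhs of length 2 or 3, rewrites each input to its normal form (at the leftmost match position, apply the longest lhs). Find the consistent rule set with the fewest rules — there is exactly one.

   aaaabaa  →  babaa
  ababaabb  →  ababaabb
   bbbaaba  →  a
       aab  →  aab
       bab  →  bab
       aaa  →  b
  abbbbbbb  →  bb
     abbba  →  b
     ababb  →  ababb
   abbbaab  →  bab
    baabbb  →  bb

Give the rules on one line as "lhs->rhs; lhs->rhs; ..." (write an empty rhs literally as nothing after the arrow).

  | aaaabaa => babaa
  | ababaabb
  | bbbaaba => aaaba => bba => a
  | aab

aaa->b; bba->a; bbb->a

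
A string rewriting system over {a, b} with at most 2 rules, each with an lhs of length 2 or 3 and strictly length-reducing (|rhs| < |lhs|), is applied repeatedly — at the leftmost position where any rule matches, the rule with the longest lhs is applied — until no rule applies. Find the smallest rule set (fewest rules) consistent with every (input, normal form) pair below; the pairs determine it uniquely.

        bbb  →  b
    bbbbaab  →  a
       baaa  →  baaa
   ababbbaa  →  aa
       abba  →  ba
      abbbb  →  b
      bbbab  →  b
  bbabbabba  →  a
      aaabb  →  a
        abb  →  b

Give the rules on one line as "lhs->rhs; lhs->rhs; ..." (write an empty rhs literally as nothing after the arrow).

ab->; bb->

  | bbb => b
  | bbbbaab => bbaab => aab => a
  | baaa
  | ababbbaa => abbbaa => bbaa => aa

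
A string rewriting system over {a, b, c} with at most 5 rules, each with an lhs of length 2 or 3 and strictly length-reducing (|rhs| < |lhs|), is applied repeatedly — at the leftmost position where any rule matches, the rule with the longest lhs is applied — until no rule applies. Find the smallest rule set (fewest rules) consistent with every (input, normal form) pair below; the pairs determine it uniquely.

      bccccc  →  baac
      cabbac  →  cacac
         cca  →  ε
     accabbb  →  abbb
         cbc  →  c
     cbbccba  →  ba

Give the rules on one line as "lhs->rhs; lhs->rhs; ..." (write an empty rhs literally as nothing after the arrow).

bba->ca; cbc->c; cc->a; cca->

  | bccccc => baccc => baac
  | cabbac => cacac
  | cca => ε
  | accabbb => abbb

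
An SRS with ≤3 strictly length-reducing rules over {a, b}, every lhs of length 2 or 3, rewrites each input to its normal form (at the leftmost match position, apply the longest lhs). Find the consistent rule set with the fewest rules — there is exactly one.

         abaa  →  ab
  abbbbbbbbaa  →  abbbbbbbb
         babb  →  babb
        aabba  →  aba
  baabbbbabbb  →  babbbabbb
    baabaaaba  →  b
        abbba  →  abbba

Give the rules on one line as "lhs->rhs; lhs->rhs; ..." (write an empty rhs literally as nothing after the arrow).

aa->; aab->a

  | abaa => ab
  | abbbbbbbbaa => abbbbbbbb
  | babb
  | aabba => aba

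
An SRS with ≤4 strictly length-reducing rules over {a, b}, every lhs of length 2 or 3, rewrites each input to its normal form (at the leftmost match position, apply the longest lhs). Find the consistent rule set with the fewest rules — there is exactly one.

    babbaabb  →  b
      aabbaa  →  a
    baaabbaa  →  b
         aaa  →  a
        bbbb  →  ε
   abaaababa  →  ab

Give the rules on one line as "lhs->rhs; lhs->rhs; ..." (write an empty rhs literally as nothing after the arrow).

  | babbaabb => bbbaabb => baabb => babb => bbb => b
  | aabbaa => abbaa => aaa => aa => a
  | baaabbaa => baabbaa => babbaa => bbbaa => baa => ba => b
  | aaa => aa => a

aa->a; ba->b; bb->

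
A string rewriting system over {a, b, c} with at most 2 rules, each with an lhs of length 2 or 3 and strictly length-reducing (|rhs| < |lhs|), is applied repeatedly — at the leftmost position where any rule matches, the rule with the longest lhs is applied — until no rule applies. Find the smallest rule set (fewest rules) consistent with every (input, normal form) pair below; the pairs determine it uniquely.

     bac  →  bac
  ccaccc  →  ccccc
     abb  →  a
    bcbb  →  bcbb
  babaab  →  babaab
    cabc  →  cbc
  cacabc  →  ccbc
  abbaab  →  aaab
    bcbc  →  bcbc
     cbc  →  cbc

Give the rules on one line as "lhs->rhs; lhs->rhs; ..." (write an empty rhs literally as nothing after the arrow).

abb->a; ca->c

  | bac
  | ccaccc => ccccc
  | abb => a
  | bcbb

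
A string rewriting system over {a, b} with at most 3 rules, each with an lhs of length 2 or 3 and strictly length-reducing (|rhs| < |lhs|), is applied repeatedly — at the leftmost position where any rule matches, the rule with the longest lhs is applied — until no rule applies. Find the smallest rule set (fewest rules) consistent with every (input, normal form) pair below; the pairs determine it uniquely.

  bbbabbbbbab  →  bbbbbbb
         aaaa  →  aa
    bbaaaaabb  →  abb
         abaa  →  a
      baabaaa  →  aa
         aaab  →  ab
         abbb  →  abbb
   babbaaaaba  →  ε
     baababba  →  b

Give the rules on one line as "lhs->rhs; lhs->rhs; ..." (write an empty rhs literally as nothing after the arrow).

  | bbbabbbbbab => bbbbbbbab => bbbbbbb
  | aaaa => aa
  | bbaaaaabb => baaaabb => aaabb => abb
  | abaa => baa => a

aaa->a; aba->ba; ba->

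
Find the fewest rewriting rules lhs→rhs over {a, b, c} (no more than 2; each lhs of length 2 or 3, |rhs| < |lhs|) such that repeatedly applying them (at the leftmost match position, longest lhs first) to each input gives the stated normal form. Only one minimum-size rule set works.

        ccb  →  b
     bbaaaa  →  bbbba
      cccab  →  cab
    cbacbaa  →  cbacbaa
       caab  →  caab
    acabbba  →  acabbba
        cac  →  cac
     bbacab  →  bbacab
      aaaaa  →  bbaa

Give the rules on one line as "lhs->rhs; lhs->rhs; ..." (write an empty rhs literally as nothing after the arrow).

aaa->bb; cc->

  | ccb => b
  | bbaaaa => bbbba
  | cccab => cab
  | cbacbaa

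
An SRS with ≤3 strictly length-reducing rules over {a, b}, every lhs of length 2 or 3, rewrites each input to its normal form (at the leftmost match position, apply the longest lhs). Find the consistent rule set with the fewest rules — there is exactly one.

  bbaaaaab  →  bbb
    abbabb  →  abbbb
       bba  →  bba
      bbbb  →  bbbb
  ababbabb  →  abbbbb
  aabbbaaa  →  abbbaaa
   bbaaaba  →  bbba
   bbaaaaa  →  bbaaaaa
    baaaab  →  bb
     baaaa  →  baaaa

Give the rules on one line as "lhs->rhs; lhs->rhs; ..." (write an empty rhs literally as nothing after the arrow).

  | bbaaaaab => bbaaaab => bbaaab => bbaab => bbab => bbb
  | abbabb => abbbb
  | bba
  | bbbb

aab->ab; bab->bb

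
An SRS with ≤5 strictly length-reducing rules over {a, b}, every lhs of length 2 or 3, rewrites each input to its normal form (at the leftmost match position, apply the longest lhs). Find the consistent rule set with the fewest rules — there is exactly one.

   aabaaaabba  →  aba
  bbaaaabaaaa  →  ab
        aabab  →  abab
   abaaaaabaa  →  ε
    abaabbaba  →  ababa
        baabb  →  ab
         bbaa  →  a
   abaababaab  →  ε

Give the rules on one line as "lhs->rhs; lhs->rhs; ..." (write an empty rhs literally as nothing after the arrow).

  | aabaaaabba => abaaaabba => aabaabba => abaabba => aabbba => abbba => aaba => aba
  | bbaaaabaaaa => aaaaabaaaa => aaabaaaa => abaaaa => aabaa => abaa => aab => ab
  | aabab => abab
  | abaaaaabaa => aabaaabaa => abaaabaa => aababaa => ababaa => abaab => aabb => abb => aa => ε

aa->; aab->ab; baa->ab; bb->a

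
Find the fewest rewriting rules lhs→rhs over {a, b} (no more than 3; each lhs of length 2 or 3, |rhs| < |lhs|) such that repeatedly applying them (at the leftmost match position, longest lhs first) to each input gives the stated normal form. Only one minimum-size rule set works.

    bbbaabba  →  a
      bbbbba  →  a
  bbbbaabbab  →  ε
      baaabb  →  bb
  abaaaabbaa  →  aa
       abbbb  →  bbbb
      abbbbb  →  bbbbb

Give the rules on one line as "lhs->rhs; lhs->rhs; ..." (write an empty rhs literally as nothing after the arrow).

ab->; abb->bb; ba->a

  | bbbaabba => bbaabba => baabba => aabba => abba => bba => ba => a
  | bbbbba => bbbba => bbba => bba => ba => a
  | bbbbaabbab => bbbaabbab => bbaabbab => baabbab => aabbab => abbab => bbab => bab => ab => ε
  | baaabb => aaabb => aabb => abb => bb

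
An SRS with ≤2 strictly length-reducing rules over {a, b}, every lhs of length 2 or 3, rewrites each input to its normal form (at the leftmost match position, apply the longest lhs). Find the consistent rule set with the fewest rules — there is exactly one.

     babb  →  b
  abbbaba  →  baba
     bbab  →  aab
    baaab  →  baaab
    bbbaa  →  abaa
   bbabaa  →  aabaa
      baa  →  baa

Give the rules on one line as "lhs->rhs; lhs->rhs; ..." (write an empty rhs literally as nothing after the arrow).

  | babb => b
  | abbbaba => baba
  | bbab => aab
  | baaab

abb->; bb->a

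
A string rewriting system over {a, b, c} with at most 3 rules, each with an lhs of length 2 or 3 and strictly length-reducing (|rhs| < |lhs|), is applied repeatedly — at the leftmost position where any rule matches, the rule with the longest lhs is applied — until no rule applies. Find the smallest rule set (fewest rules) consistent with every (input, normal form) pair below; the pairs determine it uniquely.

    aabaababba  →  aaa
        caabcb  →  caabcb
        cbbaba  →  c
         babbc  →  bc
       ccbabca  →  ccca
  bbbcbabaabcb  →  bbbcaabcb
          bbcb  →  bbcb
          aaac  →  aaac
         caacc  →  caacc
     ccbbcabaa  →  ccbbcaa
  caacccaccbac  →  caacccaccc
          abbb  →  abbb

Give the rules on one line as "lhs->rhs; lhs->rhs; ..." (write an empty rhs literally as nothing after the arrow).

  | aabaababba => aaababba => aaaba => aaa
  | caabcb
  | cbbaba => cba => c
  | babbc => bc

ba->; bab->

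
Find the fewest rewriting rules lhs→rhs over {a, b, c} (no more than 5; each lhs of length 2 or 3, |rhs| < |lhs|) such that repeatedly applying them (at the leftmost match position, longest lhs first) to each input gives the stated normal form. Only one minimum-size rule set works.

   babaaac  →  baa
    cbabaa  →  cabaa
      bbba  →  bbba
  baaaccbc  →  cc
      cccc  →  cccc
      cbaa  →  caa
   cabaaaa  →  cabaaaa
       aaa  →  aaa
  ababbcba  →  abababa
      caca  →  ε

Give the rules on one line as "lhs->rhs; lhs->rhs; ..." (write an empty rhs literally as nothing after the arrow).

  | babaaac => babaac => babac => babc => baa
  | cbabaa => cabaa
  | bbba
  | baaaccbc => baaccbc => baccbc => bccbc => acbc => cbc => cc

ac->c; bc->a; cb->c; cca->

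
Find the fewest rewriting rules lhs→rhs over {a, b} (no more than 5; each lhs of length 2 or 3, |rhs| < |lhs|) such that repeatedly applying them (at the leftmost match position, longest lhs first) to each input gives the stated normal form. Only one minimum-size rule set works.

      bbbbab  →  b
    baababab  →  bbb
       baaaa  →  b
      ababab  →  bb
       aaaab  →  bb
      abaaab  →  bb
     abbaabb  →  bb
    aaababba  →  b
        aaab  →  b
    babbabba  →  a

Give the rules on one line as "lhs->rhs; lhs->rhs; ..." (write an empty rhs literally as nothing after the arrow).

  | bbbbab => bbaab => aaab => ab => b
  | baababab => bbbabab => baabab => bbbab => baab => bbb
  | baaaa => baa => b
  | ababab => babab => bbab => aab => bb

aa->; aab->bb; ab->b; bba->aa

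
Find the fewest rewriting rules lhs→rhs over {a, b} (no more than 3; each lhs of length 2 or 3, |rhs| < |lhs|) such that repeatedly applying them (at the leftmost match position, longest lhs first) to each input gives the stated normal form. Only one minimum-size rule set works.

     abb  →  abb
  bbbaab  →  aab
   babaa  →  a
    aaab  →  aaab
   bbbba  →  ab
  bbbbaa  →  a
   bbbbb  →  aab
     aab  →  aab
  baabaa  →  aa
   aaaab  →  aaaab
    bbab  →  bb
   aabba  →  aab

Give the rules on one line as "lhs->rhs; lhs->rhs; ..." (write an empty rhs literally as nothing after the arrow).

  | abb
  | bbbaab => abaab => aab
  | babaa => baa => a
  | aaab

ba->; bbb->ab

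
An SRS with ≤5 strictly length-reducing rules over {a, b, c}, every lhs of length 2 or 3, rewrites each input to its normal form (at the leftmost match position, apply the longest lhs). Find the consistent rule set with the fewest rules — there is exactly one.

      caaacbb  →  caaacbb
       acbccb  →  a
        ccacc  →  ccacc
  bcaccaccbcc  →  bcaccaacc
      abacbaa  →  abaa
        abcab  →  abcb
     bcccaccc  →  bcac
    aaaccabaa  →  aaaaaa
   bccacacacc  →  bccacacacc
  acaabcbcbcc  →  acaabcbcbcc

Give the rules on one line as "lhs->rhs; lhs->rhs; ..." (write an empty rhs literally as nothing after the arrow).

  | caaacbb
  | acbccb => acba => a
  | ccacc
  | bcaccaccbcc => bcaccaacc

cab->cb; cba->; ccb->a; ccc->c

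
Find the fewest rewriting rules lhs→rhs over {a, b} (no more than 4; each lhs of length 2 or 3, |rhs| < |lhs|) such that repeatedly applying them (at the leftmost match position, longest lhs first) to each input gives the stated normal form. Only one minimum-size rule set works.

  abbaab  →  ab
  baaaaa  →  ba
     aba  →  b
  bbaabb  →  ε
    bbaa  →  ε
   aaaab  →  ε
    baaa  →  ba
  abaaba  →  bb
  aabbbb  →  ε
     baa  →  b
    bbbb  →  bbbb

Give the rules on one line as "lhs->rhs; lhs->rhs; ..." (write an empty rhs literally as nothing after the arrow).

aa->; aab->aa; aba->b; bba->a

  | abbaab => aaab => ab
  | baaaaa => baaa => ba
  | aba => b
  | bbaabb => aabb => aab => aa => ε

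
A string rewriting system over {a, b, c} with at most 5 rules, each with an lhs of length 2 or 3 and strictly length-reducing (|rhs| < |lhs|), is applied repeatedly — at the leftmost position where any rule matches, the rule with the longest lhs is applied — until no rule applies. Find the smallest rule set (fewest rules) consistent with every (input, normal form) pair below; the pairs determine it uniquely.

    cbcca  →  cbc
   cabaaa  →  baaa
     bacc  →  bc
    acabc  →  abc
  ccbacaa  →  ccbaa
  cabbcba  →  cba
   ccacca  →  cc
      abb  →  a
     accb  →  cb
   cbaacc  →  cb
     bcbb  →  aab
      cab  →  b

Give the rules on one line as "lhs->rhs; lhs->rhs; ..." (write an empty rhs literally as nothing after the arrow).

ac->; bb->; bcb->aa; ca->

  | cbcca => cbc
  | cabaaa => baaa
  | bacc => bc
  | acabc => abc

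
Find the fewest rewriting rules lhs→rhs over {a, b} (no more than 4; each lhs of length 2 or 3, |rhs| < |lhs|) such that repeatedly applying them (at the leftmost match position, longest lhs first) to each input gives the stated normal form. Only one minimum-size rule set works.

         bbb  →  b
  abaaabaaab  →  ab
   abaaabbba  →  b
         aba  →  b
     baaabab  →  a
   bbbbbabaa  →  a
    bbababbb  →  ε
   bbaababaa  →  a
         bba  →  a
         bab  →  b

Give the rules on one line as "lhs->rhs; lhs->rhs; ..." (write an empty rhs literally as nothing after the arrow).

  | bbb => b
  | abaaabaaab => baabaaab => abaaab => baab => ab
  | abaaabbba => baabbba => abbba => aba => b
  | aba => b

aaa->a; aba->b; ba->; bb->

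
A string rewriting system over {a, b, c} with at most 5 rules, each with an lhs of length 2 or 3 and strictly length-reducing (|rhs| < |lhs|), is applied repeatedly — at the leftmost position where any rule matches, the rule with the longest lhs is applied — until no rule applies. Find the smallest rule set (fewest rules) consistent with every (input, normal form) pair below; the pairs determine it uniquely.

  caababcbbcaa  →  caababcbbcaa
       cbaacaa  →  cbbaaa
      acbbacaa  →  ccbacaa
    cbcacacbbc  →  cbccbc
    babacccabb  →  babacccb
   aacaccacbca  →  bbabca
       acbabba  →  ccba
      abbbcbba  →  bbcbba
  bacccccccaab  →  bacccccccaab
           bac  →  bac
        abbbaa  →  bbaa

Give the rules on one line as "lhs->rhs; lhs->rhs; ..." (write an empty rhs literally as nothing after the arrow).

aac->ba; abb->b; acb->cc; cac->

  | caababcbbcaa
  | cbaacaa => cbbaaa
  | acbbacaa => ccbacaa
  | cbcacacbbc => cbacbbc => cbccbc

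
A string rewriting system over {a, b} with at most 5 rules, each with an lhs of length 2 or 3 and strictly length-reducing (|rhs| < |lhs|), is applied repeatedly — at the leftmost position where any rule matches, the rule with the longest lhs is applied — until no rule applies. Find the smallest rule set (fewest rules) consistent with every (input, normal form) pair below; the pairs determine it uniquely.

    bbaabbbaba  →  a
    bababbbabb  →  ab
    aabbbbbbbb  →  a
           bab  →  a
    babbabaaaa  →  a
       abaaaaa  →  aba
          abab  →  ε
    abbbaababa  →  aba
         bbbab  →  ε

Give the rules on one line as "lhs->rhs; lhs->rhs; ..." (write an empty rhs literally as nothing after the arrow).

aa->a; abb->; bab->bb; bb->a

  | bbaabbbaba => aaabbbaba => aabbbaba => abbbaba => baba => bba => aa => a
  | bababbbabb => bbabbbabb => aabbbabb => abbbabb => babb => bbb => ab
  | aabbbbbbbb => abbbbbbbb => bbbbbb => abbbb => bb => a
  | bab => bb => a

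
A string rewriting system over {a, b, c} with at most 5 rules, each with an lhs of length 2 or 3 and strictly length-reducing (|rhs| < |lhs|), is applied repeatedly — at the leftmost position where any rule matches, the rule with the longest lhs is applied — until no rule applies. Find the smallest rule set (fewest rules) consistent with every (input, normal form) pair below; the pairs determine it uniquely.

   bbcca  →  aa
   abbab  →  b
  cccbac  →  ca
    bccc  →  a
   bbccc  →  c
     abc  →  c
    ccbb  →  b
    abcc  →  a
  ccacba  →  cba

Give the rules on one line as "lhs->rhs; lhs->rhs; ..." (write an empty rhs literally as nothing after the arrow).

  | bbcca => baca => bca => aa
  | abbab => bab => b
  | cccbac => acbac => cbac => cbc => ca
  | bccc => acc => cc => a

ab->; ac->c; bc->a; cc->a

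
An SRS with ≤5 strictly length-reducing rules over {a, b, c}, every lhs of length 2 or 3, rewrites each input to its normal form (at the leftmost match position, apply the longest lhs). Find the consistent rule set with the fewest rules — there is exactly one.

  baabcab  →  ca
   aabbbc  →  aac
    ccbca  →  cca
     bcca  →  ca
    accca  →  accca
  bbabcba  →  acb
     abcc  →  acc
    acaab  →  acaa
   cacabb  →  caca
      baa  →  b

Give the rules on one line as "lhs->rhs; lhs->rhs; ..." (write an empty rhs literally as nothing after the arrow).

  | baabcab => babcab => bbcab => cab => ca
  | aabbbc => aabbc => aabc => aac
  | ccbca => cca
  | bcca => ca

ab->a; ba->b; bb->; bc->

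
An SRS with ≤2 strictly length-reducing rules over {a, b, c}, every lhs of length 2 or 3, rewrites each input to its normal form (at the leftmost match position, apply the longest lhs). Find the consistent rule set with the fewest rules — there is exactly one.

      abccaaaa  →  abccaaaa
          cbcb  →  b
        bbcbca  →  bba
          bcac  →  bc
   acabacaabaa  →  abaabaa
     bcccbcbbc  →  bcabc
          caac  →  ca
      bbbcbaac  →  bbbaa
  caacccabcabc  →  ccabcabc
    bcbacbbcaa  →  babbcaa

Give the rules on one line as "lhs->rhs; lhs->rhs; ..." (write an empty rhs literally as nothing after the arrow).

ac->; cb->a

  | abccaaaa
  | cbcb => acb => b
  | bbcbca => bbaca => bba
  | bcac => bc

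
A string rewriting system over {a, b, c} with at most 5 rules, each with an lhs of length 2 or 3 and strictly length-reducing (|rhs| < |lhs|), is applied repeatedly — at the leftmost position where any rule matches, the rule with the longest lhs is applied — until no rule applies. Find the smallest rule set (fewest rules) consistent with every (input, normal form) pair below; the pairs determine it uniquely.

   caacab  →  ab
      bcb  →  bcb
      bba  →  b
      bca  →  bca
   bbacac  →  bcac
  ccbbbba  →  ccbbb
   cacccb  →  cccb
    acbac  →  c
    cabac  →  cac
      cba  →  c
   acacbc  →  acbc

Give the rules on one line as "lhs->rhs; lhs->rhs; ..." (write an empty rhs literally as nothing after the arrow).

  | caacab => acab => ab
  | bcb
  | bba => b
  | bca

aca->a; acc->c; ba->; caa->a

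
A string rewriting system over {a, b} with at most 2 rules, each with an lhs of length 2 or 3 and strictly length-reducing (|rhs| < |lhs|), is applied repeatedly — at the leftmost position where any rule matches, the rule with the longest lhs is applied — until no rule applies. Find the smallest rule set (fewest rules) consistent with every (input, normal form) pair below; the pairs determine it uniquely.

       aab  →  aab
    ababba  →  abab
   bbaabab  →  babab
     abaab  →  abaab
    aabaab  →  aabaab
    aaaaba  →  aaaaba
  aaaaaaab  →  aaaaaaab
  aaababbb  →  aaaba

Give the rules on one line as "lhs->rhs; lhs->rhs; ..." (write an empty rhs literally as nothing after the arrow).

bba->b; bbb->

  | aab
  | ababba => abab
  | bbaabab => babab
  | abaab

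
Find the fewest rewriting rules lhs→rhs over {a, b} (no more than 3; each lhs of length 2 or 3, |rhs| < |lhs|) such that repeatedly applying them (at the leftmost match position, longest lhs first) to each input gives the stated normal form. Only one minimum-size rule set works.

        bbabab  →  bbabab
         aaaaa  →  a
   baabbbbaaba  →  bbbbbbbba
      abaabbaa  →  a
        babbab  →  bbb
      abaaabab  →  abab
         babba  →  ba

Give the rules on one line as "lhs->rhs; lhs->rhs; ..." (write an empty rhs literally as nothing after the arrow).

  | bbabab
  | aaaaa => aaaa => aaa => aa => a
  | baabbbbaaba => bbbbbbaaba => bbbbbbbba
  | abaabbaa => abbbbaa => abbaa => aaa => aa => a

aa->a; aab->bb; abb->a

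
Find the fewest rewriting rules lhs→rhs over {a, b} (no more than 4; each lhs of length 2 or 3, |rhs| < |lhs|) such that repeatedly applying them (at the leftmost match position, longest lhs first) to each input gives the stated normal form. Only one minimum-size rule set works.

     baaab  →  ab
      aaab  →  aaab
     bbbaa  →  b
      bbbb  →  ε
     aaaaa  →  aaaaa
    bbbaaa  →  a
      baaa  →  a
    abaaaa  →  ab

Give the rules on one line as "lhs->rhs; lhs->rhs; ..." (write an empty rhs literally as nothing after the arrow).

ba->a; baa->b; bb->

  | baaab => bab => ab
  | aaab
  | bbbaa => baa => b
  | bbbb => bb => ε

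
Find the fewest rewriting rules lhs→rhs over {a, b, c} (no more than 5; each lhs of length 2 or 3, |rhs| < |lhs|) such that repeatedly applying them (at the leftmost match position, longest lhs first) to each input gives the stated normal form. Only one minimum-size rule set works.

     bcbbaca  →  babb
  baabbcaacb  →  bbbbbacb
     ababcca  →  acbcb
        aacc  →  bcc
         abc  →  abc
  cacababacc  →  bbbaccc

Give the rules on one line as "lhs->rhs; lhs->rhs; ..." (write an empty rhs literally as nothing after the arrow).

aa->b; aba->ac; ca->b; cbb->ac

  | bcbbaca => bacaca => babca => babb
  | baabbcaacb => bbbbcaacb => bbbbbacb
  | ababcca => acbcca => acbcb
  | aacc => bcc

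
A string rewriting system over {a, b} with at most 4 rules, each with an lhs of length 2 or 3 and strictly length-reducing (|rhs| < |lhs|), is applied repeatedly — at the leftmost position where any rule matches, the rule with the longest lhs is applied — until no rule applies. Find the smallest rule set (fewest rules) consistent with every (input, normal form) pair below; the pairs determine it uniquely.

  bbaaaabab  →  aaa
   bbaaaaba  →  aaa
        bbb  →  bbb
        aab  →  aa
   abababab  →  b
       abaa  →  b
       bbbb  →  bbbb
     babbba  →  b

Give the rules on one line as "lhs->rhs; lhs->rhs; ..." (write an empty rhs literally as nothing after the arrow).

  | bbaaaabab => baaabab => aabab => aaab => aaa
  | bbaaaaba => baaaba => aaba => aaa
  | bbb
  | aab => aa

aab->aa; aba->bb; ba->; bab->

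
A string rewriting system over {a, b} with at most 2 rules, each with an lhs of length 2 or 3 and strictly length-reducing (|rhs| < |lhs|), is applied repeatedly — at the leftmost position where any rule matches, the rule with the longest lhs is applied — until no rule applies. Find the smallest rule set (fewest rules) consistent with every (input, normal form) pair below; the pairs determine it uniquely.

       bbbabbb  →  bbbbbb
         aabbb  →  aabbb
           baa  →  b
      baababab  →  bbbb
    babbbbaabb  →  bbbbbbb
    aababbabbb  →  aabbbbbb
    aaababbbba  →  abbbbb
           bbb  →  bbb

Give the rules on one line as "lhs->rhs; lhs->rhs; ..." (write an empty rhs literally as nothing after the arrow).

  | bbbabbb => bbbbbb
  | aabbb
  | baa => ba => b
  | baababab => bababab => bbabab => bbbab => bbbb

aaa->a; ba->b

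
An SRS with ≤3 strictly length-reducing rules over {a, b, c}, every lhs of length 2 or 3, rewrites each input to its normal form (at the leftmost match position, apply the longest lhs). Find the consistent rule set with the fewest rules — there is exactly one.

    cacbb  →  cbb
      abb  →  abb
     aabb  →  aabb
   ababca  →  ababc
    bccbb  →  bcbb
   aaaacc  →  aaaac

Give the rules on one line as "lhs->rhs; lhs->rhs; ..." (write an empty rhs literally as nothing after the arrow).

ca->c; cc->c

  | cacbb => ccbb => cbb
  | abb
  | aabb
  | ababca => ababc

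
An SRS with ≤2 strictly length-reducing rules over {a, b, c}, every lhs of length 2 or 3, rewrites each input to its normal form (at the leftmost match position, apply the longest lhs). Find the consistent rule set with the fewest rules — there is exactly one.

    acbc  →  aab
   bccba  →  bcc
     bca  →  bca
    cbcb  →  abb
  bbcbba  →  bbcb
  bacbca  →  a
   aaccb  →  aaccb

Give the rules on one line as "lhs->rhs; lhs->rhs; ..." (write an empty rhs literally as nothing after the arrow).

  | acbc => aab
  | bccba => bcc
  | bca
  | cbcb => abb

ba->; cbc->ab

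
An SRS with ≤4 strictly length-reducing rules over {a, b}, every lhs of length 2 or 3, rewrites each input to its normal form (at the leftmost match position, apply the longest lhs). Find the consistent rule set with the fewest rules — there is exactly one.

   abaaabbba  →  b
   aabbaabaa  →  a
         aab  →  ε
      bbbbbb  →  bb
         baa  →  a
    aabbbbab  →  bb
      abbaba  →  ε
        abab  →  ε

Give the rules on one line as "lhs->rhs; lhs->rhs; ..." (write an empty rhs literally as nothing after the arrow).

aa->a; ab->; ba->; bbb->bb

  | abaaabbba => aaabbba => aabbba => abbba => bba => b
  | aabbaabaa => abbaabaa => baabaa => abaa => aa => a
  | aab => ab => ε
  | bbbbbb => bbbbb => bbbb => bbb => bb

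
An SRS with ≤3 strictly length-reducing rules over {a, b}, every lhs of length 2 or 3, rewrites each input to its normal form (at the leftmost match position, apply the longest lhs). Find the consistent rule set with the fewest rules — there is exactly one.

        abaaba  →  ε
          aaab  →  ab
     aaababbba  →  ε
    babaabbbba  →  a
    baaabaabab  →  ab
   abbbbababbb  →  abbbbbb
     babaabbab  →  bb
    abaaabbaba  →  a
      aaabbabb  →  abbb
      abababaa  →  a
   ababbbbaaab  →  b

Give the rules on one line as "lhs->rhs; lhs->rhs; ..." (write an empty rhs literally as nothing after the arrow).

  | abaaba => aaaba => aba => aa => ε
  | aaab => ab
  | aaababbba => ababbba => abbba => abba => aba => aa => ε
  | babaabbbba => baabbbba => aabbbba => bbbba => bbba => bba => ba => a

aa->; ba->a; bab->b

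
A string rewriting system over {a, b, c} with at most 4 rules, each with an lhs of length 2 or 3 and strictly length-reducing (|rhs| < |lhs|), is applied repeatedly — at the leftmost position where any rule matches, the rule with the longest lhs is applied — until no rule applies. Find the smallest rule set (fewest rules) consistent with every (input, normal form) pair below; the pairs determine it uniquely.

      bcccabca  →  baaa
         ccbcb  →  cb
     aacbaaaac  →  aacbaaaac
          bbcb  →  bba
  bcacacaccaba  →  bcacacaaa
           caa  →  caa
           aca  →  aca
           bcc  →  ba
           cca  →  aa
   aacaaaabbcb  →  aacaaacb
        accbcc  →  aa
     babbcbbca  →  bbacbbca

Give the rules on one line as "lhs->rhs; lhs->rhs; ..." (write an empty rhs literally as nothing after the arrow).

  | bcccabca => bacabca => bacca => baaa
  | ccbcb => abcb => cb
  | aacbaaaac
  | bbcb => bba

ab->; abb->ba; bcb->ba; cc->a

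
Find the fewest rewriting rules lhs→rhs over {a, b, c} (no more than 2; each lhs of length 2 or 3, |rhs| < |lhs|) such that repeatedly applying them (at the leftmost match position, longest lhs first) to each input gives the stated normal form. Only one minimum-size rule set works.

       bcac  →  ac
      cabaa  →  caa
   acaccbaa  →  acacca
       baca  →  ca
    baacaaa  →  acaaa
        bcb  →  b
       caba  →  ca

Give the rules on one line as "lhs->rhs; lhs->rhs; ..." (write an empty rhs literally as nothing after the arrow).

ba->; bc->

  | bcac => ac
  | cabaa => caa
  | acaccbaa => acacca
  | baca => ca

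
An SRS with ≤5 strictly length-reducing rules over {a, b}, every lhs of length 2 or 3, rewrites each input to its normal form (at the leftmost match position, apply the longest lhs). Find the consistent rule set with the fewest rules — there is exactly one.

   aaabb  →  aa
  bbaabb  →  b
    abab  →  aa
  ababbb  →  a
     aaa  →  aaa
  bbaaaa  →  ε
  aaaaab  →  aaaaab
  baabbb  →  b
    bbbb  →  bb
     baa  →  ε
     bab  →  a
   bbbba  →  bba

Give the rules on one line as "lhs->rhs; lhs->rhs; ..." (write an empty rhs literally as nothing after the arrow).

  | aaabb => aa
  | bbaabb => bbb => b
  | abab => aa
  | ababbb => aabb => a

abb->; baa->; bab->a; bbb->b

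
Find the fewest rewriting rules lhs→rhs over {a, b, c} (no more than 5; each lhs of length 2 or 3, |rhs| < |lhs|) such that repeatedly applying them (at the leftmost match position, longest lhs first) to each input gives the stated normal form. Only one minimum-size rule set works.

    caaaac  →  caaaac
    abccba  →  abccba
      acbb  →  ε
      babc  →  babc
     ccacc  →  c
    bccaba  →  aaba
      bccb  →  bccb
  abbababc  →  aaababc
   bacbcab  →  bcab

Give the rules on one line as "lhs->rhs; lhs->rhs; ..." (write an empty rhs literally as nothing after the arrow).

aca->; bac->; bb->a; cca->ba

  | caaaac
  | abccba
  | acbb => aca => ε
  | babc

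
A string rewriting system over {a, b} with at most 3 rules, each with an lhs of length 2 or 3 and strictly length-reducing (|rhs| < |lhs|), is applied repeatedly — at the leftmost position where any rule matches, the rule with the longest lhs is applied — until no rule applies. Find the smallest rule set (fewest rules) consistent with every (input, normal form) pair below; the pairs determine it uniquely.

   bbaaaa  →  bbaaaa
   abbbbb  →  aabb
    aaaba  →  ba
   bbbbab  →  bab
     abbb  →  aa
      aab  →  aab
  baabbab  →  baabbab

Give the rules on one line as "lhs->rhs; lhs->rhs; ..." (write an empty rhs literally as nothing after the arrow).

aba->ba; bbb->a

  | bbaaaa
  | abbbbb => aabb
  | aaaba => aaba => aba => ba
  | bbbbab => abab => bab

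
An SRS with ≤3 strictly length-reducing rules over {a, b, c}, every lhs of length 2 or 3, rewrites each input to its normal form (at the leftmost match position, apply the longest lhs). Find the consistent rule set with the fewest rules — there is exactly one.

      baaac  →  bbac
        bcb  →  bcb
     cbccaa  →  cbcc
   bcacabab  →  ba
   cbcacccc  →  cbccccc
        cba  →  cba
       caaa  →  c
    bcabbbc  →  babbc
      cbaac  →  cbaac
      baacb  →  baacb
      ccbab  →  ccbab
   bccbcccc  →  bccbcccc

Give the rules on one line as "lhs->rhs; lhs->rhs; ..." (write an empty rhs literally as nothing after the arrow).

aaa->ba; ca->c; cab->a

  | baaac => bbac
  | bcb
  | cbccaa => cbcca => cbcc
  | bcacabab => bccabab => bcaab => bcab => ba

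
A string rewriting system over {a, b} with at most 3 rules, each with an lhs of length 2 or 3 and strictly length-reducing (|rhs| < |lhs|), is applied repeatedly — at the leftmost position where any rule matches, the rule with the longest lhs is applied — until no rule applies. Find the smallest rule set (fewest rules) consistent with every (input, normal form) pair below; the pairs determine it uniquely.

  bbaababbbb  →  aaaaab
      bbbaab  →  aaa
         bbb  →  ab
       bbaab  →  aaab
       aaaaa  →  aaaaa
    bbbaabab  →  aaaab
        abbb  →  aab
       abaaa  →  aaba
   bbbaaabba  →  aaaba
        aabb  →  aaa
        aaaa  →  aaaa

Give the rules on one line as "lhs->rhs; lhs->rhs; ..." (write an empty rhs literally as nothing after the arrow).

  | bbaababbbb => aaababbbb => aaabaabb => aaaabbb => aaaaab
  | bbbaab => abaab => aabb => aaa
  | bbb => ab
  | bbaab => aaab

baa->ab; bb->a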